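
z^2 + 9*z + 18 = (z + 3)*(z + 6)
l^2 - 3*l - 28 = (l - 7)*(l + 4)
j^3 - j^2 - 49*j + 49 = (j - 7)*(j - 1)*(j + 7)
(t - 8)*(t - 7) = t^2 - 15*t + 56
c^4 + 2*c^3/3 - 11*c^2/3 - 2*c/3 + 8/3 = (c - 4/3)*(c - 1)*(c + 1)*(c + 2)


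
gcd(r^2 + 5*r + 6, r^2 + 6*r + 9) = r + 3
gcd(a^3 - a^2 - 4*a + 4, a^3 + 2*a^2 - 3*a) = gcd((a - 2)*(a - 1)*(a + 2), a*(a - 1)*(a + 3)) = a - 1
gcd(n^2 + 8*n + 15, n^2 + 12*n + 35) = n + 5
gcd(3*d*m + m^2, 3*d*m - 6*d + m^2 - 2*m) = 3*d + m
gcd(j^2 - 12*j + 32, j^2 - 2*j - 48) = j - 8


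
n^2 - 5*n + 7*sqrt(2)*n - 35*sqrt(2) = (n - 5)*(n + 7*sqrt(2))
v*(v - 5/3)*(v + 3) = v^3 + 4*v^2/3 - 5*v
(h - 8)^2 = h^2 - 16*h + 64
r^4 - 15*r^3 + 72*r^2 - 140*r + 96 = (r - 8)*(r - 3)*(r - 2)^2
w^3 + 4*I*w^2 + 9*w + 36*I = (w - 3*I)*(w + 3*I)*(w + 4*I)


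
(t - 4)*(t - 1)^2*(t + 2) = t^4 - 4*t^3 - 3*t^2 + 14*t - 8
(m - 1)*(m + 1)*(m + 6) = m^3 + 6*m^2 - m - 6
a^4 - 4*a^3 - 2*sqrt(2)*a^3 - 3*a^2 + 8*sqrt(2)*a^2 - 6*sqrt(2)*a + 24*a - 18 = (a - 3)*(a - 1)*(a - 3*sqrt(2))*(a + sqrt(2))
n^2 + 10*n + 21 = (n + 3)*(n + 7)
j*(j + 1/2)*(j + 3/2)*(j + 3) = j^4 + 5*j^3 + 27*j^2/4 + 9*j/4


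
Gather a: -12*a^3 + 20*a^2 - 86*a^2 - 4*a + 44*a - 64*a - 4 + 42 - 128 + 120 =-12*a^3 - 66*a^2 - 24*a + 30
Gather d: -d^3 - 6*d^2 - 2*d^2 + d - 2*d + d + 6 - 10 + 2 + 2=-d^3 - 8*d^2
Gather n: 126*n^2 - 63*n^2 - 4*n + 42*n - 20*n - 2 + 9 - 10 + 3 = 63*n^2 + 18*n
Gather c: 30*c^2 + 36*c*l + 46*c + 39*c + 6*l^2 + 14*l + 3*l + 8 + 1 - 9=30*c^2 + c*(36*l + 85) + 6*l^2 + 17*l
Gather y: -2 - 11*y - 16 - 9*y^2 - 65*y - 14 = -9*y^2 - 76*y - 32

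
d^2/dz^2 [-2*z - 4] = 0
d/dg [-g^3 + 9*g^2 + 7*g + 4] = -3*g^2 + 18*g + 7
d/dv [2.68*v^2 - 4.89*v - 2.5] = 5.36*v - 4.89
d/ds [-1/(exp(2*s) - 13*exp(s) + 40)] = (2*exp(s) - 13)*exp(s)/(exp(2*s) - 13*exp(s) + 40)^2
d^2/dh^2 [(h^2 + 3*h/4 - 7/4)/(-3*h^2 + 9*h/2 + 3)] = (-12*h^3 + 12*h^2 - 54*h + 31)/(8*h^6 - 36*h^5 + 30*h^4 + 45*h^3 - 30*h^2 - 36*h - 8)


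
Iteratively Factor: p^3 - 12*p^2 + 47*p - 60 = (p - 5)*(p^2 - 7*p + 12) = (p - 5)*(p - 4)*(p - 3)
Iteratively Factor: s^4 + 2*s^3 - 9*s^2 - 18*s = (s)*(s^3 + 2*s^2 - 9*s - 18) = s*(s - 3)*(s^2 + 5*s + 6) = s*(s - 3)*(s + 3)*(s + 2)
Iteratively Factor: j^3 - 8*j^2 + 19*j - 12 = (j - 1)*(j^2 - 7*j + 12) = (j - 4)*(j - 1)*(j - 3)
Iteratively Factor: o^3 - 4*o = (o - 2)*(o^2 + 2*o) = (o - 2)*(o + 2)*(o)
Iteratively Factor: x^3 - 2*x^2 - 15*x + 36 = (x - 3)*(x^2 + x - 12) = (x - 3)*(x + 4)*(x - 3)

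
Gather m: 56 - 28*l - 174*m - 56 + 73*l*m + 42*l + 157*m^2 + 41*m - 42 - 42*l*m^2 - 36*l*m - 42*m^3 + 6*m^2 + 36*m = 14*l - 42*m^3 + m^2*(163 - 42*l) + m*(37*l - 97) - 42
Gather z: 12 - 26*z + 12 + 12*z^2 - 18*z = 12*z^2 - 44*z + 24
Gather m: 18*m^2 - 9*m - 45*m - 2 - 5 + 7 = 18*m^2 - 54*m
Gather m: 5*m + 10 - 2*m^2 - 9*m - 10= -2*m^2 - 4*m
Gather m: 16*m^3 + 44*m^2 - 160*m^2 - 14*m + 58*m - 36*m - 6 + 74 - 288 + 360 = 16*m^3 - 116*m^2 + 8*m + 140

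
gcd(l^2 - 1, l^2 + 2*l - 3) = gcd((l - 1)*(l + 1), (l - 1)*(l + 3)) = l - 1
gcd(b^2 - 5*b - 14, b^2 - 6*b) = 1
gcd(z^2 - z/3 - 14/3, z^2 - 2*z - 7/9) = z - 7/3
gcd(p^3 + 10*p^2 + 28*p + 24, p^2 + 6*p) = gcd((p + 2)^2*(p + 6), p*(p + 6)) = p + 6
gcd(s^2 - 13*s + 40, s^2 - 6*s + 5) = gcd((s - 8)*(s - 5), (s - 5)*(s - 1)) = s - 5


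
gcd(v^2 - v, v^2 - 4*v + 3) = v - 1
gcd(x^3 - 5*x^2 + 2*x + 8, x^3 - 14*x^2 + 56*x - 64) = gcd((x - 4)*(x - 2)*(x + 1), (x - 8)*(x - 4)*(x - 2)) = x^2 - 6*x + 8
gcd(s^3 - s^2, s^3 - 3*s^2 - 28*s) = s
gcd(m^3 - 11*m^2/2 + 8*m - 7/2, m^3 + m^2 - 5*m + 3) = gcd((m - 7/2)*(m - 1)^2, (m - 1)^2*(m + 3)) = m^2 - 2*m + 1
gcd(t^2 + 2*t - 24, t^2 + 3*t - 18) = t + 6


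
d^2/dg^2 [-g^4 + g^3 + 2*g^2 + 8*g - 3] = -12*g^2 + 6*g + 4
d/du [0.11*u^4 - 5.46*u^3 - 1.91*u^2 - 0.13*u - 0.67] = 0.44*u^3 - 16.38*u^2 - 3.82*u - 0.13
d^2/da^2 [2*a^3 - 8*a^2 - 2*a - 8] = 12*a - 16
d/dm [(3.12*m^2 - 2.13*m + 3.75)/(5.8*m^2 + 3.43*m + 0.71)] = (23.0556*m^2 - 39.0696*m - 14.3748)/(33.64*m^4 + 39.788*m^3 + 20.0009*m^2 + 4.8706*m + 0.5041)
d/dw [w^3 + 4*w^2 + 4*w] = 3*w^2 + 8*w + 4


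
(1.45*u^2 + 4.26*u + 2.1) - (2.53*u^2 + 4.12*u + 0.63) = -1.08*u^2 + 0.14*u + 1.47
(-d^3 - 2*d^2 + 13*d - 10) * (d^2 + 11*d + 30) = -d^5 - 13*d^4 - 39*d^3 + 73*d^2 + 280*d - 300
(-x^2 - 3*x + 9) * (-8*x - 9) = 8*x^3 + 33*x^2 - 45*x - 81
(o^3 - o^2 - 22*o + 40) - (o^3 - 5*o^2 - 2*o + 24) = 4*o^2 - 20*o + 16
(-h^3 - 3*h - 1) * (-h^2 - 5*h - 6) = h^5 + 5*h^4 + 9*h^3 + 16*h^2 + 23*h + 6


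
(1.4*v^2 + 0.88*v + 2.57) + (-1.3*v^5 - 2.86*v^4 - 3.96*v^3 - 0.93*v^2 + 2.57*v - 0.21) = -1.3*v^5 - 2.86*v^4 - 3.96*v^3 + 0.47*v^2 + 3.45*v + 2.36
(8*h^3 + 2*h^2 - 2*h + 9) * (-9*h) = -72*h^4 - 18*h^3 + 18*h^2 - 81*h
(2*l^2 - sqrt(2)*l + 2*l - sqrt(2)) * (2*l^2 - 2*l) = 4*l^4 - 2*sqrt(2)*l^3 - 4*l^2 + 2*sqrt(2)*l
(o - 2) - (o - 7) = 5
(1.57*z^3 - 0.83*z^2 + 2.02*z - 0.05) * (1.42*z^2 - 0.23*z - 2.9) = 2.2294*z^5 - 1.5397*z^4 - 1.4937*z^3 + 1.8714*z^2 - 5.8465*z + 0.145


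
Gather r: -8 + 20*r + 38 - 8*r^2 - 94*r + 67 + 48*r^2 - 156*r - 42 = 40*r^2 - 230*r + 55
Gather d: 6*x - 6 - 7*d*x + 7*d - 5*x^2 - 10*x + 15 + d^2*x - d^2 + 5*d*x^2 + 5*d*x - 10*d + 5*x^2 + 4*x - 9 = d^2*(x - 1) + d*(5*x^2 - 2*x - 3)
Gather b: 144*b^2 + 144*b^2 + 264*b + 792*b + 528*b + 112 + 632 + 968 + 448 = 288*b^2 + 1584*b + 2160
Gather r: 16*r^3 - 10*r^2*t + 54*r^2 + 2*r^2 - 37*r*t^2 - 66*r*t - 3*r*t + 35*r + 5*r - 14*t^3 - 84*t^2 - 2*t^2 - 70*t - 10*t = 16*r^3 + r^2*(56 - 10*t) + r*(-37*t^2 - 69*t + 40) - 14*t^3 - 86*t^2 - 80*t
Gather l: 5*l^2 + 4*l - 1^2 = 5*l^2 + 4*l - 1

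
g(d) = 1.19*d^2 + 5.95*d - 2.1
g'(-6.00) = -8.33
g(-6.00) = 5.04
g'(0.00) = 5.95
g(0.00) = -2.10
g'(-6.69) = -9.97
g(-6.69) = 11.35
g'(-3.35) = -2.02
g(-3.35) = -8.68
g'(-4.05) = -3.69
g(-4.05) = -6.68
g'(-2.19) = 0.74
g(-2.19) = -9.42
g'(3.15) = 13.45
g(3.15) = 28.45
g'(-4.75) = -5.36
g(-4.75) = -3.51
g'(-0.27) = 5.31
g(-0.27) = -3.62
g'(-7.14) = -11.04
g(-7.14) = 16.08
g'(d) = 2.38*d + 5.95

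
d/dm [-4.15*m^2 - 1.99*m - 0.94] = -8.3*m - 1.99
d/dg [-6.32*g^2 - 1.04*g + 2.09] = -12.64*g - 1.04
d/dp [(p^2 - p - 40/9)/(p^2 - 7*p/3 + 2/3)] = 2*(-18*p^2 + 138*p - 149)/(3*(9*p^4 - 42*p^3 + 61*p^2 - 28*p + 4))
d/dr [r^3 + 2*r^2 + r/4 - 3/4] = 3*r^2 + 4*r + 1/4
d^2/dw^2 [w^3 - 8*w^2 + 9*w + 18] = 6*w - 16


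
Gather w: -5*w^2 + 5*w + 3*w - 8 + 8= -5*w^2 + 8*w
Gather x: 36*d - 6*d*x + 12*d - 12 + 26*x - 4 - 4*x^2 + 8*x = 48*d - 4*x^2 + x*(34 - 6*d) - 16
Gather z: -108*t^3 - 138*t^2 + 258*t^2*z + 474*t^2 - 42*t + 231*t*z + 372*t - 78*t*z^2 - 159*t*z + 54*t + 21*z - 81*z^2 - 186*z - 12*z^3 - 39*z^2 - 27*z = -108*t^3 + 336*t^2 + 384*t - 12*z^3 + z^2*(-78*t - 120) + z*(258*t^2 + 72*t - 192)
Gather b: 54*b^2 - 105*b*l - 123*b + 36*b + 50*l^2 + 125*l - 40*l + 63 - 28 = 54*b^2 + b*(-105*l - 87) + 50*l^2 + 85*l + 35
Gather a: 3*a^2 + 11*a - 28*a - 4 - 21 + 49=3*a^2 - 17*a + 24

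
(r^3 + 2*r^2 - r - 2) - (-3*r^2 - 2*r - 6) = r^3 + 5*r^2 + r + 4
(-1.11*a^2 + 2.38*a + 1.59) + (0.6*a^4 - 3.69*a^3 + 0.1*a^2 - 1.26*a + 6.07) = 0.6*a^4 - 3.69*a^3 - 1.01*a^2 + 1.12*a + 7.66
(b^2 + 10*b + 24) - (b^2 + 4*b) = 6*b + 24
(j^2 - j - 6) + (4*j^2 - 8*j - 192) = 5*j^2 - 9*j - 198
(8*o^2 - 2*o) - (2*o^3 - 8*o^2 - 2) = -2*o^3 + 16*o^2 - 2*o + 2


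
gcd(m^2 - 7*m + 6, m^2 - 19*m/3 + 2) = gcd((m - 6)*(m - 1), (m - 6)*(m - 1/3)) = m - 6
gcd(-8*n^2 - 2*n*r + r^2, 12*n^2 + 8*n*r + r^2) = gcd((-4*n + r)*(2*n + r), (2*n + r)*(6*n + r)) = 2*n + r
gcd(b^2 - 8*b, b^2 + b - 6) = 1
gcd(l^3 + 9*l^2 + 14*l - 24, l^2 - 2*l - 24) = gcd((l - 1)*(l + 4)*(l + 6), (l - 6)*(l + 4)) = l + 4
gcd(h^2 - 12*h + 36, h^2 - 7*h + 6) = h - 6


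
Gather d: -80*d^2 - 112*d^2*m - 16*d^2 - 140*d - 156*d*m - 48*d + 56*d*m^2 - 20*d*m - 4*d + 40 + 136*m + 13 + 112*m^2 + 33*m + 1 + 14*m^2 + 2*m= d^2*(-112*m - 96) + d*(56*m^2 - 176*m - 192) + 126*m^2 + 171*m + 54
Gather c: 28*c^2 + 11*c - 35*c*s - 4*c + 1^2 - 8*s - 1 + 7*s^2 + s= 28*c^2 + c*(7 - 35*s) + 7*s^2 - 7*s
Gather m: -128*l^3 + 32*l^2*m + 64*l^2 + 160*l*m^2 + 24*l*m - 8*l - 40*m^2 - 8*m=-128*l^3 + 64*l^2 - 8*l + m^2*(160*l - 40) + m*(32*l^2 + 24*l - 8)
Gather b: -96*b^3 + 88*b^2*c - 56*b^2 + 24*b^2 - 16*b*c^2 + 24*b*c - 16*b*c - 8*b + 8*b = -96*b^3 + b^2*(88*c - 32) + b*(-16*c^2 + 8*c)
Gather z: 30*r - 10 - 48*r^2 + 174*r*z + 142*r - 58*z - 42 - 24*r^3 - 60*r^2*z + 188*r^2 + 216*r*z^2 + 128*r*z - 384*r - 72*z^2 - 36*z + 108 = -24*r^3 + 140*r^2 - 212*r + z^2*(216*r - 72) + z*(-60*r^2 + 302*r - 94) + 56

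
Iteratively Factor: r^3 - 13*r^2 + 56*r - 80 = (r - 5)*(r^2 - 8*r + 16) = (r - 5)*(r - 4)*(r - 4)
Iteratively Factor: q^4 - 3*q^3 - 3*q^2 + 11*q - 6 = (q - 3)*(q^3 - 3*q + 2) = (q - 3)*(q - 1)*(q^2 + q - 2) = (q - 3)*(q - 1)^2*(q + 2)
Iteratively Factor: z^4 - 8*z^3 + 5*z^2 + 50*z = (z - 5)*(z^3 - 3*z^2 - 10*z) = (z - 5)^2*(z^2 + 2*z) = z*(z - 5)^2*(z + 2)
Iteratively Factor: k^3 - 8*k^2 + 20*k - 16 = (k - 2)*(k^2 - 6*k + 8) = (k - 2)^2*(k - 4)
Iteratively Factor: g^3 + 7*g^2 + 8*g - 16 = (g + 4)*(g^2 + 3*g - 4) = (g + 4)^2*(g - 1)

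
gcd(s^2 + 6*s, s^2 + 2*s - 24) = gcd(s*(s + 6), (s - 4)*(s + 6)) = s + 6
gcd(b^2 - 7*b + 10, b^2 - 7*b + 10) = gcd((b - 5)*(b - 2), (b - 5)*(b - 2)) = b^2 - 7*b + 10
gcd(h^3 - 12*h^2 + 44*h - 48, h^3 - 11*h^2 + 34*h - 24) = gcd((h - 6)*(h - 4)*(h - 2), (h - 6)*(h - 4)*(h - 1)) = h^2 - 10*h + 24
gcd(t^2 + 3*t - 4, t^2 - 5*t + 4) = t - 1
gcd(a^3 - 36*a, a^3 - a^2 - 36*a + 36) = a^2 - 36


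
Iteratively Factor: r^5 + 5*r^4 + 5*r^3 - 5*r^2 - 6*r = (r + 2)*(r^4 + 3*r^3 - r^2 - 3*r) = (r + 2)*(r + 3)*(r^3 - r) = (r - 1)*(r + 2)*(r + 3)*(r^2 + r) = r*(r - 1)*(r + 2)*(r + 3)*(r + 1)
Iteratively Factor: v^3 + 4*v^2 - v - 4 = (v + 4)*(v^2 - 1) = (v - 1)*(v + 4)*(v + 1)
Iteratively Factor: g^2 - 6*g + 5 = (g - 5)*(g - 1)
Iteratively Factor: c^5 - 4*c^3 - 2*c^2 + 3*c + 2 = (c + 1)*(c^4 - c^3 - 3*c^2 + c + 2) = (c - 2)*(c + 1)*(c^3 + c^2 - c - 1) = (c - 2)*(c - 1)*(c + 1)*(c^2 + 2*c + 1) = (c - 2)*(c - 1)*(c + 1)^2*(c + 1)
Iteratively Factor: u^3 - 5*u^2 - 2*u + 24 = (u - 4)*(u^2 - u - 6) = (u - 4)*(u + 2)*(u - 3)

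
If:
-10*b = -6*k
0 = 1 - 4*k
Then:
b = 3/20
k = 1/4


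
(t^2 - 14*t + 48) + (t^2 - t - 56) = 2*t^2 - 15*t - 8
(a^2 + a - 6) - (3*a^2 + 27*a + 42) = -2*a^2 - 26*a - 48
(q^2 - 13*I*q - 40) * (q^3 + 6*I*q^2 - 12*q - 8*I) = q^5 - 7*I*q^4 + 26*q^3 - 92*I*q^2 + 376*q + 320*I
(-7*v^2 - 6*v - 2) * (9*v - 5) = -63*v^3 - 19*v^2 + 12*v + 10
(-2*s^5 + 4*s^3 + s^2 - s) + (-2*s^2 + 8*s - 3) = -2*s^5 + 4*s^3 - s^2 + 7*s - 3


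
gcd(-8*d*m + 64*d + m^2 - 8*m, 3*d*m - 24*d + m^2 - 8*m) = m - 8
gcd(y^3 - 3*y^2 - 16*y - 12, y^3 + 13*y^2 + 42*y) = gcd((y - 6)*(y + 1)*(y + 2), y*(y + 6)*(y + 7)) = 1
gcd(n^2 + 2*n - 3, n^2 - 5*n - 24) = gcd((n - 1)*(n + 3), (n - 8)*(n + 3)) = n + 3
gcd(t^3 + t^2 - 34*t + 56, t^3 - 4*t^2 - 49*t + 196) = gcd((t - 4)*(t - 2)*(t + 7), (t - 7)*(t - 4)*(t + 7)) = t^2 + 3*t - 28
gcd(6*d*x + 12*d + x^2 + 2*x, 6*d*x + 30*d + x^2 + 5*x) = 6*d + x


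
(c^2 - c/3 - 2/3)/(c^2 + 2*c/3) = (c - 1)/c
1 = 1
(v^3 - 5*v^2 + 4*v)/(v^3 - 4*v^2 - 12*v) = (-v^2 + 5*v - 4)/(-v^2 + 4*v + 12)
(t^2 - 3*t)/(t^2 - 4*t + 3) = t/(t - 1)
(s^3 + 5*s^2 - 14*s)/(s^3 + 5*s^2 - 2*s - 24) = s*(s + 7)/(s^2 + 7*s + 12)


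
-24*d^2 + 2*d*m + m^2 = (-4*d + m)*(6*d + m)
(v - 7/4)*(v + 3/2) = v^2 - v/4 - 21/8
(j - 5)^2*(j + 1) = j^3 - 9*j^2 + 15*j + 25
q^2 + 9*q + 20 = (q + 4)*(q + 5)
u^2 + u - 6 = (u - 2)*(u + 3)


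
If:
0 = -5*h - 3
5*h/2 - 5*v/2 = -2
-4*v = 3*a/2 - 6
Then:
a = 52/15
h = -3/5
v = 1/5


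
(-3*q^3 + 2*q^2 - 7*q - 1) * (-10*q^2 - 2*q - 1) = 30*q^5 - 14*q^4 + 69*q^3 + 22*q^2 + 9*q + 1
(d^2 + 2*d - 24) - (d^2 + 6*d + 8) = -4*d - 32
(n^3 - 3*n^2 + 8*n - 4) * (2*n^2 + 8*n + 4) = 2*n^5 + 2*n^4 - 4*n^3 + 44*n^2 - 16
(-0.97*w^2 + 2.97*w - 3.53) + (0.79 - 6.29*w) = -0.97*w^2 - 3.32*w - 2.74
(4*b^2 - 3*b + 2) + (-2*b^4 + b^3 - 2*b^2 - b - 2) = -2*b^4 + b^3 + 2*b^2 - 4*b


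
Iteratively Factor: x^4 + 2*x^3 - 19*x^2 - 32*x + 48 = (x - 1)*(x^3 + 3*x^2 - 16*x - 48) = (x - 1)*(x + 4)*(x^2 - x - 12) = (x - 4)*(x - 1)*(x + 4)*(x + 3)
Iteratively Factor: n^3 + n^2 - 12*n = (n + 4)*(n^2 - 3*n) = (n - 3)*(n + 4)*(n)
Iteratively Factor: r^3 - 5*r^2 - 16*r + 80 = (r - 4)*(r^2 - r - 20) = (r - 5)*(r - 4)*(r + 4)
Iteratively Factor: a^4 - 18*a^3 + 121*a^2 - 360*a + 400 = (a - 5)*(a^3 - 13*a^2 + 56*a - 80) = (a - 5)*(a - 4)*(a^2 - 9*a + 20) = (a - 5)^2*(a - 4)*(a - 4)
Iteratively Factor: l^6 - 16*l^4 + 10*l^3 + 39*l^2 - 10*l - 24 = (l - 1)*(l^5 + l^4 - 15*l^3 - 5*l^2 + 34*l + 24) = (l - 1)*(l + 1)*(l^4 - 15*l^2 + 10*l + 24) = (l - 1)*(l + 1)*(l + 4)*(l^3 - 4*l^2 + l + 6) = (l - 3)*(l - 1)*(l + 1)*(l + 4)*(l^2 - l - 2) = (l - 3)*(l - 2)*(l - 1)*(l + 1)*(l + 4)*(l + 1)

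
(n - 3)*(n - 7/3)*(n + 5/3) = n^3 - 11*n^2/3 - 17*n/9 + 35/3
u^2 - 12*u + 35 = (u - 7)*(u - 5)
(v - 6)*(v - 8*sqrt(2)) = v^2 - 8*sqrt(2)*v - 6*v + 48*sqrt(2)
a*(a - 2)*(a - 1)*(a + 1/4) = a^4 - 11*a^3/4 + 5*a^2/4 + a/2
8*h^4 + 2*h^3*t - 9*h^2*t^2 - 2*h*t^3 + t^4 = (-4*h + t)*(-h + t)*(h + t)*(2*h + t)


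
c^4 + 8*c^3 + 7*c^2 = c^2*(c + 1)*(c + 7)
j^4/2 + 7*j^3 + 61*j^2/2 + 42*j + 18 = (j/2 + 1/2)*(j + 1)*(j + 6)^2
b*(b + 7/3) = b^2 + 7*b/3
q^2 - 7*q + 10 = (q - 5)*(q - 2)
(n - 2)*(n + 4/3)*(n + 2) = n^3 + 4*n^2/3 - 4*n - 16/3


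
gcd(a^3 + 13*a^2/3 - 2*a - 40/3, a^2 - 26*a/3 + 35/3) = a - 5/3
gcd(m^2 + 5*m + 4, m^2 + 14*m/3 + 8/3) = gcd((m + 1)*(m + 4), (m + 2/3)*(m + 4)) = m + 4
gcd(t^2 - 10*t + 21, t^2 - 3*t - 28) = t - 7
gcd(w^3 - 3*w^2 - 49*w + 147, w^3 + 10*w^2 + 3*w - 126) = w^2 + 4*w - 21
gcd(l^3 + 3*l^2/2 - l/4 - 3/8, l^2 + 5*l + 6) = 1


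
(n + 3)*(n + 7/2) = n^2 + 13*n/2 + 21/2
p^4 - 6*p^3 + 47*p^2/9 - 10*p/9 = p*(p - 5)*(p - 2/3)*(p - 1/3)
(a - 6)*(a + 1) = a^2 - 5*a - 6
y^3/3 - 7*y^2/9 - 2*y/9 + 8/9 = (y/3 + 1/3)*(y - 2)*(y - 4/3)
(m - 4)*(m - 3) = m^2 - 7*m + 12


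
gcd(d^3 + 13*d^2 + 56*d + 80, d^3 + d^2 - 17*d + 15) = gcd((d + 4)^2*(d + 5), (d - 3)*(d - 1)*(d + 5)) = d + 5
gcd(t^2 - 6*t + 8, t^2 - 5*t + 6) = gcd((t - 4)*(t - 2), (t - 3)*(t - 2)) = t - 2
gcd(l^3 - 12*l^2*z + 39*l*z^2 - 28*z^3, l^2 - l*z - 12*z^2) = -l + 4*z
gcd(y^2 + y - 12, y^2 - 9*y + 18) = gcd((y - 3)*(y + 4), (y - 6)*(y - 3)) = y - 3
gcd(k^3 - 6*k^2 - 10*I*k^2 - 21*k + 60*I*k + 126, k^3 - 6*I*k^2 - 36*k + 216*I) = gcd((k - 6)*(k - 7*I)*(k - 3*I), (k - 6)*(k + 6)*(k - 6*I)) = k - 6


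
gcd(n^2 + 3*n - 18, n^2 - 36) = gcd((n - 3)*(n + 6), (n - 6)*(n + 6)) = n + 6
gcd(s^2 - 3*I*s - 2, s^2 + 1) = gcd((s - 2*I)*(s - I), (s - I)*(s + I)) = s - I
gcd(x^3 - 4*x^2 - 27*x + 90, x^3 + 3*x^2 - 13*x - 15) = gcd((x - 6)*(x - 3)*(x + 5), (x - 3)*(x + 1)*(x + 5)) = x^2 + 2*x - 15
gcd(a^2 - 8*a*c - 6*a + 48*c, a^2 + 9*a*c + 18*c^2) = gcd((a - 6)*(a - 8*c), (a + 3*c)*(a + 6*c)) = 1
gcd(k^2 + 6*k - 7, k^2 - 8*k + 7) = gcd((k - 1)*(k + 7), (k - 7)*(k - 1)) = k - 1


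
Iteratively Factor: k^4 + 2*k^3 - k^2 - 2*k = (k + 2)*(k^3 - k) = k*(k + 2)*(k^2 - 1) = k*(k + 1)*(k + 2)*(k - 1)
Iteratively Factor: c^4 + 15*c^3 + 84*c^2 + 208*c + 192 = (c + 4)*(c^3 + 11*c^2 + 40*c + 48) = (c + 4)^2*(c^2 + 7*c + 12) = (c + 3)*(c + 4)^2*(c + 4)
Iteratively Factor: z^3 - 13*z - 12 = (z + 3)*(z^2 - 3*z - 4) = (z - 4)*(z + 3)*(z + 1)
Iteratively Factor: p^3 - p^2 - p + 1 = (p - 1)*(p^2 - 1) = (p - 1)^2*(p + 1)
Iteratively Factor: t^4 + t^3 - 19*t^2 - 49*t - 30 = (t - 5)*(t^3 + 6*t^2 + 11*t + 6) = (t - 5)*(t + 3)*(t^2 + 3*t + 2) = (t - 5)*(t + 1)*(t + 3)*(t + 2)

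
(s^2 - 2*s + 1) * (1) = s^2 - 2*s + 1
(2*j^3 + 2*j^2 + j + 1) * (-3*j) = -6*j^4 - 6*j^3 - 3*j^2 - 3*j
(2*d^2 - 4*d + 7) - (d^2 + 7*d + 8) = d^2 - 11*d - 1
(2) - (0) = 2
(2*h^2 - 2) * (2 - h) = -2*h^3 + 4*h^2 + 2*h - 4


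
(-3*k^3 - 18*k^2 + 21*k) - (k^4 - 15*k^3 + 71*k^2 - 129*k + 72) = -k^4 + 12*k^3 - 89*k^2 + 150*k - 72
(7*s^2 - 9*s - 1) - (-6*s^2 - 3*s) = 13*s^2 - 6*s - 1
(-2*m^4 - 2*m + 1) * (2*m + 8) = -4*m^5 - 16*m^4 - 4*m^2 - 14*m + 8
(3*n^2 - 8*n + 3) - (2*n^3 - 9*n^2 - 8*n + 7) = -2*n^3 + 12*n^2 - 4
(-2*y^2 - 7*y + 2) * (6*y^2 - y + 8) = -12*y^4 - 40*y^3 + 3*y^2 - 58*y + 16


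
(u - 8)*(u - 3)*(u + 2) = u^3 - 9*u^2 + 2*u + 48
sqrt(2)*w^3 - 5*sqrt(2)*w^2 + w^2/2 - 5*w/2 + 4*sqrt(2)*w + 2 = (w - 4)*(w - 1)*(sqrt(2)*w + 1/2)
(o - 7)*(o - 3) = o^2 - 10*o + 21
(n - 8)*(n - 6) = n^2 - 14*n + 48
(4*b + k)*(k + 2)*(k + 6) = 4*b*k^2 + 32*b*k + 48*b + k^3 + 8*k^2 + 12*k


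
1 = 1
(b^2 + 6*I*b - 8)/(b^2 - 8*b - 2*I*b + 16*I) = (b^2 + 6*I*b - 8)/(b^2 - 8*b - 2*I*b + 16*I)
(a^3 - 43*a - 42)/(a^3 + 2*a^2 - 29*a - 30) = (a - 7)/(a - 5)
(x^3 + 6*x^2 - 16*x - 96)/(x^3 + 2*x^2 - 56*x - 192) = (x - 4)/(x - 8)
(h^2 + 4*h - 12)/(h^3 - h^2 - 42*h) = (h - 2)/(h*(h - 7))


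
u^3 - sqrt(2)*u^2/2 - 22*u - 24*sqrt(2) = (u - 4*sqrt(2))*(u + 3*sqrt(2)/2)*(u + 2*sqrt(2))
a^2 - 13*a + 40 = (a - 8)*(a - 5)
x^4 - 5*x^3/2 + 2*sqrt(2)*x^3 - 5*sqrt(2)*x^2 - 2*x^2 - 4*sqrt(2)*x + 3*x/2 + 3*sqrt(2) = (x - 3)*(x - 1/2)*(x + 1)*(x + 2*sqrt(2))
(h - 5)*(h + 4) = h^2 - h - 20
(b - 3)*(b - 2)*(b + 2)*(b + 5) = b^4 + 2*b^3 - 19*b^2 - 8*b + 60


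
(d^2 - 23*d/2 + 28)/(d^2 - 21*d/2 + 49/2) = (d - 8)/(d - 7)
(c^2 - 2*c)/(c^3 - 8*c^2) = (c - 2)/(c*(c - 8))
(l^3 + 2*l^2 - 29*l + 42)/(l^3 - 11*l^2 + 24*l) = (l^2 + 5*l - 14)/(l*(l - 8))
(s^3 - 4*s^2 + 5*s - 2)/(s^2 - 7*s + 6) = (s^2 - 3*s + 2)/(s - 6)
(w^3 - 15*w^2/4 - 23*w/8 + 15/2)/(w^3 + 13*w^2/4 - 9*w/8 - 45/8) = (w - 4)/(w + 3)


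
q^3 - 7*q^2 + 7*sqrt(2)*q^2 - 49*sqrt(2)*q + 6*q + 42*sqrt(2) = (q - 6)*(q - 1)*(q + 7*sqrt(2))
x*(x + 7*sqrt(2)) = x^2 + 7*sqrt(2)*x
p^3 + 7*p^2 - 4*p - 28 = (p - 2)*(p + 2)*(p + 7)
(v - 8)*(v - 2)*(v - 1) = v^3 - 11*v^2 + 26*v - 16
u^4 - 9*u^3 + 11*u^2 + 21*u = u*(u - 7)*(u - 3)*(u + 1)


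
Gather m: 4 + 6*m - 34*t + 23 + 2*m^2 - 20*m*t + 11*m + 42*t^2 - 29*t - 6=2*m^2 + m*(17 - 20*t) + 42*t^2 - 63*t + 21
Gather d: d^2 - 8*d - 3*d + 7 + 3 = d^2 - 11*d + 10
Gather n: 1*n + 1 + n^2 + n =n^2 + 2*n + 1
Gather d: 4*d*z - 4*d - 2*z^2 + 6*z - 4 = d*(4*z - 4) - 2*z^2 + 6*z - 4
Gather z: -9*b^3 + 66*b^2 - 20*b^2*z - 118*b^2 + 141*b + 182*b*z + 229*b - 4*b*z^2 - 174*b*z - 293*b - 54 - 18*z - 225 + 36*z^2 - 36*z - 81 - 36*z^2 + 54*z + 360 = -9*b^3 - 52*b^2 - 4*b*z^2 + 77*b + z*(-20*b^2 + 8*b)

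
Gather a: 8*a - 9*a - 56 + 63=7 - a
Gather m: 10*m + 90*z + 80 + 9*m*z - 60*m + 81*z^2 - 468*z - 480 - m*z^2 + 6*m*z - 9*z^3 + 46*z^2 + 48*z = m*(-z^2 + 15*z - 50) - 9*z^3 + 127*z^2 - 330*z - 400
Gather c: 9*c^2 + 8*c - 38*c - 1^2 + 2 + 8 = 9*c^2 - 30*c + 9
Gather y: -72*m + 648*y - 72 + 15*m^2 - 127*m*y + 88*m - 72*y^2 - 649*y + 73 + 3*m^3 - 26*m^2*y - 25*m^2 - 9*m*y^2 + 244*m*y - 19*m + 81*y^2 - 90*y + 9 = 3*m^3 - 10*m^2 - 3*m + y^2*(9 - 9*m) + y*(-26*m^2 + 117*m - 91) + 10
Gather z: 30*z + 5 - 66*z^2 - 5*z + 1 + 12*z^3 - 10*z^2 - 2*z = 12*z^3 - 76*z^2 + 23*z + 6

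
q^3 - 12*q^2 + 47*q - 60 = (q - 5)*(q - 4)*(q - 3)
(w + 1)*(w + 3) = w^2 + 4*w + 3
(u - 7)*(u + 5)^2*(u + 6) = u^4 + 9*u^3 - 27*u^2 - 445*u - 1050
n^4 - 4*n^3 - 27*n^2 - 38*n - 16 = (n - 8)*(n + 1)^2*(n + 2)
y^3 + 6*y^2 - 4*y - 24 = (y - 2)*(y + 2)*(y + 6)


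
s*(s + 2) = s^2 + 2*s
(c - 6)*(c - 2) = c^2 - 8*c + 12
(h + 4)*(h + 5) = h^2 + 9*h + 20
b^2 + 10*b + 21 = (b + 3)*(b + 7)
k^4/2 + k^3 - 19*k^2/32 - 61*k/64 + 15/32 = (k/2 + 1)*(k - 3/4)*(k - 1/2)*(k + 5/4)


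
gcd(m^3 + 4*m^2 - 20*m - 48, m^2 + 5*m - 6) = m + 6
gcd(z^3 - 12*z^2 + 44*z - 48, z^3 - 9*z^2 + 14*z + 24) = z^2 - 10*z + 24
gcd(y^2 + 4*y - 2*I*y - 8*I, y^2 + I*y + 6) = y - 2*I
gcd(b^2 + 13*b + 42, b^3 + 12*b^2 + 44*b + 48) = b + 6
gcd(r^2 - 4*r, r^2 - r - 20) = 1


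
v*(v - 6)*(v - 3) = v^3 - 9*v^2 + 18*v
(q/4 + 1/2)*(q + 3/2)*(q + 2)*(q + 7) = q^4/4 + 25*q^3/8 + 97*q^2/8 + 19*q + 21/2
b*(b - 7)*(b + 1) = b^3 - 6*b^2 - 7*b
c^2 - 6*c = c*(c - 6)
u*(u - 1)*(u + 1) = u^3 - u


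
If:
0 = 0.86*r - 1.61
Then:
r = 1.87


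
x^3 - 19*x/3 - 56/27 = (x - 8/3)*(x + 1/3)*(x + 7/3)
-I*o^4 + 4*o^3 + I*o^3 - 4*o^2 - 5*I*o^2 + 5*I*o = o*(o - I)*(o + 5*I)*(-I*o + I)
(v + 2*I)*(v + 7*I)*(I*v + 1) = I*v^3 - 8*v^2 - 5*I*v - 14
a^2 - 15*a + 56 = (a - 8)*(a - 7)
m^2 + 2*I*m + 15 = (m - 3*I)*(m + 5*I)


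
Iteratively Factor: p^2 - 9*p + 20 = (p - 5)*(p - 4)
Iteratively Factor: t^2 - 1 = (t - 1)*(t + 1)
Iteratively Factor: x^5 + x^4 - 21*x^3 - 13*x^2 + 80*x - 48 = (x - 4)*(x^4 + 5*x^3 - x^2 - 17*x + 12) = (x - 4)*(x + 4)*(x^3 + x^2 - 5*x + 3) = (x - 4)*(x - 1)*(x + 4)*(x^2 + 2*x - 3) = (x - 4)*(x - 1)^2*(x + 4)*(x + 3)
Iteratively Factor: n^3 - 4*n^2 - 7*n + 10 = (n - 1)*(n^2 - 3*n - 10) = (n - 5)*(n - 1)*(n + 2)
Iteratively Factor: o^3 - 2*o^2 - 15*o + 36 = (o - 3)*(o^2 + o - 12) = (o - 3)^2*(o + 4)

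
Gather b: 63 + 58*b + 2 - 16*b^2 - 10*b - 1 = -16*b^2 + 48*b + 64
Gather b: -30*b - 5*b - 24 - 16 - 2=-35*b - 42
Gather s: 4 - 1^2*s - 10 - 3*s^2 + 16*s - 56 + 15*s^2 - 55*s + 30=12*s^2 - 40*s - 32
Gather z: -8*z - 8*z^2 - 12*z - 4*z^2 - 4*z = -12*z^2 - 24*z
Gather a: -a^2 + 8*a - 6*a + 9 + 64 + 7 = -a^2 + 2*a + 80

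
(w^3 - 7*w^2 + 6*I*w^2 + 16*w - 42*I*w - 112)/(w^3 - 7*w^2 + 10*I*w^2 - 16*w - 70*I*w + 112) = (w - 2*I)/(w + 2*I)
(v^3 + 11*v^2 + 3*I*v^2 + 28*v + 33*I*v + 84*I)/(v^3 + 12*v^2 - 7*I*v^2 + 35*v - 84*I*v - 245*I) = (v^2 + v*(4 + 3*I) + 12*I)/(v^2 + v*(5 - 7*I) - 35*I)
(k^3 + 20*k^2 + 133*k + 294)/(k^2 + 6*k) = k + 14 + 49/k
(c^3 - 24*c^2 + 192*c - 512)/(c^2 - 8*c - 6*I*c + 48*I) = (c^2 - 16*c + 64)/(c - 6*I)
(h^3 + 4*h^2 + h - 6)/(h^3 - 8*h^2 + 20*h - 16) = (h^3 + 4*h^2 + h - 6)/(h^3 - 8*h^2 + 20*h - 16)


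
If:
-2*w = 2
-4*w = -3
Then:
No Solution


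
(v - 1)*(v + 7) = v^2 + 6*v - 7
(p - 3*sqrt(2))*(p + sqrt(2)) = p^2 - 2*sqrt(2)*p - 6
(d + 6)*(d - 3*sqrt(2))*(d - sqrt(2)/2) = d^3 - 7*sqrt(2)*d^2/2 + 6*d^2 - 21*sqrt(2)*d + 3*d + 18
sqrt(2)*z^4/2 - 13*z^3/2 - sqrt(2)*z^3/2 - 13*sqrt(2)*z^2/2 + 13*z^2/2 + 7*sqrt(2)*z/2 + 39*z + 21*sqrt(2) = (z - 3)*(z - 7*sqrt(2))*(z + sqrt(2)/2)*(sqrt(2)*z/2 + sqrt(2))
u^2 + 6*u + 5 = (u + 1)*(u + 5)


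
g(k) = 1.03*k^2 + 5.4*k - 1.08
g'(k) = 2.06*k + 5.4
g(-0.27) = -2.46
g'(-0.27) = 4.84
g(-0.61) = -3.99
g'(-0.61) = 4.14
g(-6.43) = 6.78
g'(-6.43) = -7.85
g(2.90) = 23.24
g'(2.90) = 11.37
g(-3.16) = -7.86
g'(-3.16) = -1.11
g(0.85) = 4.25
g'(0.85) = 7.15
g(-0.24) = -2.32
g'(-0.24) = 4.91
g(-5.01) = -2.28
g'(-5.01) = -4.92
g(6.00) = 68.40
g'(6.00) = 17.76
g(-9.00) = 33.75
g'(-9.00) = -13.14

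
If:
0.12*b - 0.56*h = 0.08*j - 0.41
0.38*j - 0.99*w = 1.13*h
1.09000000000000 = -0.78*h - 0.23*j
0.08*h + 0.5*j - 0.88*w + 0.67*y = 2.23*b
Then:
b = 0.333680020801248*y + 0.344477335306785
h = 0.138698321899314*y + 2.87662009720583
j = -0.470368222093326*y - 14.4946246774806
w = -0.338857604183524*y - 8.84700816897499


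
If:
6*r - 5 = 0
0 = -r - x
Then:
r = 5/6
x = -5/6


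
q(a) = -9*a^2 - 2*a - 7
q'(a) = -18*a - 2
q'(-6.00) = 106.00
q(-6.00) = -319.00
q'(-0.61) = 8.98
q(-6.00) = -319.00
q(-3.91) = -136.77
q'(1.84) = -35.12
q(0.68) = -12.52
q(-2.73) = -68.62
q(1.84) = -41.15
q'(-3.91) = 68.38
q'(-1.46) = 24.28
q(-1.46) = -23.26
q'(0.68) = -14.24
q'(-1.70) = 28.60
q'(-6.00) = 106.00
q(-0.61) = -9.13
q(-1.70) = -29.61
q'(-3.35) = 58.30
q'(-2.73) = 47.14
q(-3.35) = -101.30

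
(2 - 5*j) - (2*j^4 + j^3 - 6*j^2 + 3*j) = -2*j^4 - j^3 + 6*j^2 - 8*j + 2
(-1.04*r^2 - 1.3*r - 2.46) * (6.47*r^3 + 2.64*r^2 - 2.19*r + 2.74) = -6.7288*r^5 - 11.1566*r^4 - 17.0706*r^3 - 6.497*r^2 + 1.8254*r - 6.7404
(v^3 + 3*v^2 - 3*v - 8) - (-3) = v^3 + 3*v^2 - 3*v - 5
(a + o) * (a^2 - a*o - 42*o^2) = a^3 - 43*a*o^2 - 42*o^3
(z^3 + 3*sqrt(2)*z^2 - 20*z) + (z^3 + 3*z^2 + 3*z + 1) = 2*z^3 + 3*z^2 + 3*sqrt(2)*z^2 - 17*z + 1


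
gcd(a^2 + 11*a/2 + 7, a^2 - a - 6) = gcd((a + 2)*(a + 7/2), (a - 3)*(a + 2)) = a + 2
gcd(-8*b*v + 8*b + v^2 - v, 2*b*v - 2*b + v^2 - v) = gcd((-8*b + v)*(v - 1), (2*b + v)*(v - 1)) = v - 1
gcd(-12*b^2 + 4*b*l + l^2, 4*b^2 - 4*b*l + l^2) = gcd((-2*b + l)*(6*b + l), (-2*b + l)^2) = 2*b - l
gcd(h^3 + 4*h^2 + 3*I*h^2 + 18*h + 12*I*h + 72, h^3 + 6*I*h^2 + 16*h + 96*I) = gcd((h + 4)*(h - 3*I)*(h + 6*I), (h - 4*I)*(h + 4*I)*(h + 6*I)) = h + 6*I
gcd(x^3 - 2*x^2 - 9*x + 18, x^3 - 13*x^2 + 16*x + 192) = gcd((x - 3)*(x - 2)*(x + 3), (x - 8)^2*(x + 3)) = x + 3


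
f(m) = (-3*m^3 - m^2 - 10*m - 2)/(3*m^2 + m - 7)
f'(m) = (-6*m - 1)*(-3*m^3 - m^2 - 10*m - 2)/(3*m^2 + m - 7)^2 + (-9*m^2 - 2*m - 10)/(3*m^2 + m - 7)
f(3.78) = -5.45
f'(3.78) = -0.43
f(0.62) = 1.78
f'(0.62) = 4.42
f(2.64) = -5.47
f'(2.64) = 0.86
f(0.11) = 0.45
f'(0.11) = 1.62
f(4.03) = -5.57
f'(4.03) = -0.52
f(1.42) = -57.13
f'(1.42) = 1093.15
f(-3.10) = 5.81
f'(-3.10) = 0.64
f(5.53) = -6.59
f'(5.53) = -0.79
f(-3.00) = 5.88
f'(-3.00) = 0.88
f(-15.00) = 15.39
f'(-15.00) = -0.97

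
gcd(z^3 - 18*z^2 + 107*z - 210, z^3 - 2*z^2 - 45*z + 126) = z - 6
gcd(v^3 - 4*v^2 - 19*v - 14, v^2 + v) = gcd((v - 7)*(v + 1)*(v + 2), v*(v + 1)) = v + 1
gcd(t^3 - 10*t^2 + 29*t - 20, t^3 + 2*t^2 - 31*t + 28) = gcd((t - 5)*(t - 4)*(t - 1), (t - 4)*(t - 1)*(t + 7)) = t^2 - 5*t + 4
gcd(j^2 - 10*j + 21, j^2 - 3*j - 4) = 1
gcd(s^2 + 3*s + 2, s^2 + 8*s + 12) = s + 2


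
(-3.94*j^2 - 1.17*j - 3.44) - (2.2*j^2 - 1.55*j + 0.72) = -6.14*j^2 + 0.38*j - 4.16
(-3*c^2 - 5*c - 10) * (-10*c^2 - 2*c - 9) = 30*c^4 + 56*c^3 + 137*c^2 + 65*c + 90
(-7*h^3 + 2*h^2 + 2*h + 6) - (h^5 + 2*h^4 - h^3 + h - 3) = -h^5 - 2*h^4 - 6*h^3 + 2*h^2 + h + 9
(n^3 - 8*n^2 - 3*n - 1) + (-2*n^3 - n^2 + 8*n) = -n^3 - 9*n^2 + 5*n - 1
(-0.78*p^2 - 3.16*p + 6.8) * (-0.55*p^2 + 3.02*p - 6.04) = 0.429*p^4 - 0.6176*p^3 - 8.572*p^2 + 39.6224*p - 41.072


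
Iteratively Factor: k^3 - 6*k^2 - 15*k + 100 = (k - 5)*(k^2 - k - 20) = (k - 5)^2*(k + 4)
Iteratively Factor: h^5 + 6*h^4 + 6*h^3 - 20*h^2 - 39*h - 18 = (h - 2)*(h^4 + 8*h^3 + 22*h^2 + 24*h + 9) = (h - 2)*(h + 1)*(h^3 + 7*h^2 + 15*h + 9) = (h - 2)*(h + 1)^2*(h^2 + 6*h + 9) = (h - 2)*(h + 1)^2*(h + 3)*(h + 3)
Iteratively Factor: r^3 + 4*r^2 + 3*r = (r + 1)*(r^2 + 3*r) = r*(r + 1)*(r + 3)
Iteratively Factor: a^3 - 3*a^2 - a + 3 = (a + 1)*(a^2 - 4*a + 3) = (a - 3)*(a + 1)*(a - 1)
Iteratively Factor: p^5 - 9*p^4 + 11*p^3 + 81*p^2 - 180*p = (p - 4)*(p^4 - 5*p^3 - 9*p^2 + 45*p) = (p - 5)*(p - 4)*(p^3 - 9*p) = p*(p - 5)*(p - 4)*(p^2 - 9) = p*(p - 5)*(p - 4)*(p + 3)*(p - 3)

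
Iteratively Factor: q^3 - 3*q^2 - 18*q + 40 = (q + 4)*(q^2 - 7*q + 10) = (q - 5)*(q + 4)*(q - 2)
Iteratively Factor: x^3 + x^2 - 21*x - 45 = (x - 5)*(x^2 + 6*x + 9) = (x - 5)*(x + 3)*(x + 3)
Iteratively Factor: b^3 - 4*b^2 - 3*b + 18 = (b - 3)*(b^2 - b - 6) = (b - 3)*(b + 2)*(b - 3)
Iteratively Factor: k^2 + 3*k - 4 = (k - 1)*(k + 4)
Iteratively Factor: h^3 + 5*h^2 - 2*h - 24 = (h + 4)*(h^2 + h - 6) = (h + 3)*(h + 4)*(h - 2)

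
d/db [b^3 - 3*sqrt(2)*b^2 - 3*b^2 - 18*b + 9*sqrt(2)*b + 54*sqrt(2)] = 3*b^2 - 6*sqrt(2)*b - 6*b - 18 + 9*sqrt(2)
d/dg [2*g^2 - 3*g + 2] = 4*g - 3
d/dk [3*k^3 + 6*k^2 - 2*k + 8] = 9*k^2 + 12*k - 2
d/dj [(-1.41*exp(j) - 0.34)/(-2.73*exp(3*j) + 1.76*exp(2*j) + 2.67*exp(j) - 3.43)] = (-7.6986*exp(3*j) - 0.303*exp(2*j) + 1.1968*exp(j) + 5.7441)*exp(j)/(7.4529*exp(6*j) - 9.6096*exp(5*j) - 11.4806*exp(4*j) + 28.1262*exp(3*j) - 4.9447*exp(2*j) - 18.3162*exp(j) + 11.7649)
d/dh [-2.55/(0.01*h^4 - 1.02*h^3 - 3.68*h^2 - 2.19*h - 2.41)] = (0.102*h^3 - 7.803*h^2 - 18.768*h - 5.5845)/(-0.01*h^4 + 1.02*h^3 + 3.68*h^2 + 2.19*h + 2.41)^2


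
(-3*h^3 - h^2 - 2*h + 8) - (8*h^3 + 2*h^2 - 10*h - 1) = -11*h^3 - 3*h^2 + 8*h + 9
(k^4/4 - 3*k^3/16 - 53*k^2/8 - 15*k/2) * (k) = k^5/4 - 3*k^4/16 - 53*k^3/8 - 15*k^2/2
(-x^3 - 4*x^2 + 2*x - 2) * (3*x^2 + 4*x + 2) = -3*x^5 - 16*x^4 - 12*x^3 - 6*x^2 - 4*x - 4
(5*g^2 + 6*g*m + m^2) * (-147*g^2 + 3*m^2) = -735*g^4 - 882*g^3*m - 132*g^2*m^2 + 18*g*m^3 + 3*m^4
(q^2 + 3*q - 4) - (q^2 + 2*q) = q - 4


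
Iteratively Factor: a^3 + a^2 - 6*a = (a)*(a^2 + a - 6) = a*(a - 2)*(a + 3)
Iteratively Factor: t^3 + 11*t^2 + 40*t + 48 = (t + 4)*(t^2 + 7*t + 12) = (t + 3)*(t + 4)*(t + 4)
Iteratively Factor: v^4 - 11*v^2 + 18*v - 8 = (v + 4)*(v^3 - 4*v^2 + 5*v - 2) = (v - 2)*(v + 4)*(v^2 - 2*v + 1) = (v - 2)*(v - 1)*(v + 4)*(v - 1)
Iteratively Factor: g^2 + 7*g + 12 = (g + 3)*(g + 4)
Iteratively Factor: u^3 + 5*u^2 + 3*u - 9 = (u + 3)*(u^2 + 2*u - 3) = (u + 3)^2*(u - 1)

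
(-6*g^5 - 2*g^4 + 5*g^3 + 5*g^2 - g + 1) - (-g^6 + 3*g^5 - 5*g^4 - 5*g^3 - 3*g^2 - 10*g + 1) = g^6 - 9*g^5 + 3*g^4 + 10*g^3 + 8*g^2 + 9*g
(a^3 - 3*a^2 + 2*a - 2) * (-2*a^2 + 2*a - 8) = -2*a^5 + 8*a^4 - 18*a^3 + 32*a^2 - 20*a + 16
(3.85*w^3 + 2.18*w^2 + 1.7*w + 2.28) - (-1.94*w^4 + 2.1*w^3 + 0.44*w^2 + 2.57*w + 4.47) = 1.94*w^4 + 1.75*w^3 + 1.74*w^2 - 0.87*w - 2.19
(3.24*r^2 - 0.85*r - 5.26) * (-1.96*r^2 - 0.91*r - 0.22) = -6.3504*r^4 - 1.2824*r^3 + 10.3703*r^2 + 4.9736*r + 1.1572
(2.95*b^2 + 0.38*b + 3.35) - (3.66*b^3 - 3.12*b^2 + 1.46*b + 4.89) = -3.66*b^3 + 6.07*b^2 - 1.08*b - 1.54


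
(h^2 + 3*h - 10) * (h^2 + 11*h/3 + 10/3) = h^4 + 20*h^3/3 + 13*h^2/3 - 80*h/3 - 100/3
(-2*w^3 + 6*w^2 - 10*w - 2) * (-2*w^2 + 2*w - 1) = 4*w^5 - 16*w^4 + 34*w^3 - 22*w^2 + 6*w + 2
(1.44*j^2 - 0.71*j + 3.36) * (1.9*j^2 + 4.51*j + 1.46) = 2.736*j^4 + 5.1454*j^3 + 5.2843*j^2 + 14.117*j + 4.9056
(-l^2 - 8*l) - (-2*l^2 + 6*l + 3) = l^2 - 14*l - 3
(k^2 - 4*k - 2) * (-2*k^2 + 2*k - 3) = -2*k^4 + 10*k^3 - 7*k^2 + 8*k + 6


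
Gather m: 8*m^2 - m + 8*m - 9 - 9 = 8*m^2 + 7*m - 18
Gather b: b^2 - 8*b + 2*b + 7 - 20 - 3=b^2 - 6*b - 16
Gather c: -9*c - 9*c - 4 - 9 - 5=-18*c - 18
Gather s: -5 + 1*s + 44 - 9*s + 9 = 48 - 8*s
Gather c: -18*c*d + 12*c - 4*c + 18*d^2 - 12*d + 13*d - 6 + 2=c*(8 - 18*d) + 18*d^2 + d - 4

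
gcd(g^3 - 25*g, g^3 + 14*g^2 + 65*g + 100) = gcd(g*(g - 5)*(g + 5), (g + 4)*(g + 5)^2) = g + 5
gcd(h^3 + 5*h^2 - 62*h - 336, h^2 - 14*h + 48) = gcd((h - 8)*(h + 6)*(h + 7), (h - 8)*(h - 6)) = h - 8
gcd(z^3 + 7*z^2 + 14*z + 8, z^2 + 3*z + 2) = z^2 + 3*z + 2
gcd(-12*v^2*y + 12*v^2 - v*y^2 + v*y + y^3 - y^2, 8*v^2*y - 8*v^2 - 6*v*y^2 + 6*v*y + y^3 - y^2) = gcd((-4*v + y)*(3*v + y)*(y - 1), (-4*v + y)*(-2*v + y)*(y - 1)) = -4*v*y + 4*v + y^2 - y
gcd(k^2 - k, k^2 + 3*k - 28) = 1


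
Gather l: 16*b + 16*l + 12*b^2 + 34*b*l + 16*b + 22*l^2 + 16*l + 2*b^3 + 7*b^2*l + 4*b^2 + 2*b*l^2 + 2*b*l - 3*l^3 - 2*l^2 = 2*b^3 + 16*b^2 + 32*b - 3*l^3 + l^2*(2*b + 20) + l*(7*b^2 + 36*b + 32)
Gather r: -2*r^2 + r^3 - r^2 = r^3 - 3*r^2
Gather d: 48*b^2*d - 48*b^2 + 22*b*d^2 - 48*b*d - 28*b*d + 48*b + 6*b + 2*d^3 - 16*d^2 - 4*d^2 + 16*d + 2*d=-48*b^2 + 54*b + 2*d^3 + d^2*(22*b - 20) + d*(48*b^2 - 76*b + 18)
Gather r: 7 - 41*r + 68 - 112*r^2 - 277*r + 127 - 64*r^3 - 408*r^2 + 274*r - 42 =-64*r^3 - 520*r^2 - 44*r + 160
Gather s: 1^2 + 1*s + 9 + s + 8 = 2*s + 18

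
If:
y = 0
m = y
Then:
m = 0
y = 0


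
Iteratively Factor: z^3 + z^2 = (z)*(z^2 + z) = z^2*(z + 1)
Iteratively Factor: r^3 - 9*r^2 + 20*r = (r)*(r^2 - 9*r + 20) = r*(r - 4)*(r - 5)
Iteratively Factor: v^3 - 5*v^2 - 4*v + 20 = (v - 2)*(v^2 - 3*v - 10) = (v - 2)*(v + 2)*(v - 5)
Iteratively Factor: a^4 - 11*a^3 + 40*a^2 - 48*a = (a - 4)*(a^3 - 7*a^2 + 12*a) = (a - 4)*(a - 3)*(a^2 - 4*a) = a*(a - 4)*(a - 3)*(a - 4)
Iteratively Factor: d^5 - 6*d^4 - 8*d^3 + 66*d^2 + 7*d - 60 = (d + 1)*(d^4 - 7*d^3 - d^2 + 67*d - 60) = (d + 1)*(d + 3)*(d^3 - 10*d^2 + 29*d - 20) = (d - 4)*(d + 1)*(d + 3)*(d^2 - 6*d + 5) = (d - 4)*(d - 1)*(d + 1)*(d + 3)*(d - 5)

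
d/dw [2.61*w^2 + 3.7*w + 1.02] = 5.22*w + 3.7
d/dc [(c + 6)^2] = 2*c + 12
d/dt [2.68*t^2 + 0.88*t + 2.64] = 5.36*t + 0.88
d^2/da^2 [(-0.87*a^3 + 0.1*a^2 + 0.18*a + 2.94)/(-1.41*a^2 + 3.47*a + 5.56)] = (3.5527136788005e-15*a^5 + 32.897814*a^3 + 60.93666*a^2 + 239.209452*a - 116.134508)/(2.803221*a^6 - 20.696121*a^5 + 17.771499*a^4 + 121.438549*a^3 - 70.0776840000001*a^2 - 321.810576*a - 171.879616)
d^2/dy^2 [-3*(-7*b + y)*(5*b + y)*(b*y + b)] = 6*b*(2*b - 3*y - 1)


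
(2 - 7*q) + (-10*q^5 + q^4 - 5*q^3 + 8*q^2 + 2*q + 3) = -10*q^5 + q^4 - 5*q^3 + 8*q^2 - 5*q + 5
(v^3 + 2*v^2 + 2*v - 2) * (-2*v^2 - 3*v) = -2*v^5 - 7*v^4 - 10*v^3 - 2*v^2 + 6*v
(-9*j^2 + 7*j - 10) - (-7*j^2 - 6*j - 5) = -2*j^2 + 13*j - 5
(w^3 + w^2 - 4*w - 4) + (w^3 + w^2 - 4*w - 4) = 2*w^3 + 2*w^2 - 8*w - 8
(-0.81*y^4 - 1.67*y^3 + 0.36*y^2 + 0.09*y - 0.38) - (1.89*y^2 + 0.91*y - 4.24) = -0.81*y^4 - 1.67*y^3 - 1.53*y^2 - 0.82*y + 3.86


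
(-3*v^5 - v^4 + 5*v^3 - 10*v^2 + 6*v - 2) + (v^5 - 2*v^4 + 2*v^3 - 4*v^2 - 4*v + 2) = -2*v^5 - 3*v^4 + 7*v^3 - 14*v^2 + 2*v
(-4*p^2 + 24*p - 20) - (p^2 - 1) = -5*p^2 + 24*p - 19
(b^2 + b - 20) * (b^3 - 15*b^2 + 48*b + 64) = b^5 - 14*b^4 + 13*b^3 + 412*b^2 - 896*b - 1280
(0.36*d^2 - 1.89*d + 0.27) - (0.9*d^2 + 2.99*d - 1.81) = -0.54*d^2 - 4.88*d + 2.08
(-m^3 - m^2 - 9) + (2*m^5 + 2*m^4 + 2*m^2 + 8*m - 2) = 2*m^5 + 2*m^4 - m^3 + m^2 + 8*m - 11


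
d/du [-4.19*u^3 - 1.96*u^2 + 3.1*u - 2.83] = -12.57*u^2 - 3.92*u + 3.1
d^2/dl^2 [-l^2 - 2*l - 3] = -2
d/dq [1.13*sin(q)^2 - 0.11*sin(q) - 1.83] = (2.26*sin(q) - 0.11)*cos(q)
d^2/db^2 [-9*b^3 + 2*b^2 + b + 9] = 4 - 54*b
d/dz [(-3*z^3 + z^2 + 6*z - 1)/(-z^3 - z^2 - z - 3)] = (4*z^4 + 18*z^3 + 29*z^2 - 8*z - 19)/(z^6 + 2*z^5 + 3*z^4 + 8*z^3 + 7*z^2 + 6*z + 9)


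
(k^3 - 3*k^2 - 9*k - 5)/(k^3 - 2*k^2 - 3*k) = (k^2 - 4*k - 5)/(k*(k - 3))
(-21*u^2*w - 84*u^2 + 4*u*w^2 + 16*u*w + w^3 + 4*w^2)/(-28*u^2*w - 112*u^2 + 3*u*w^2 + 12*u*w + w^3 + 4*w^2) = (3*u - w)/(4*u - w)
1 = 1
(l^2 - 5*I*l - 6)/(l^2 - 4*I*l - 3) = (l - 2*I)/(l - I)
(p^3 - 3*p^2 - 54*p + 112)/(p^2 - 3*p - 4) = (-p^3 + 3*p^2 + 54*p - 112)/(-p^2 + 3*p + 4)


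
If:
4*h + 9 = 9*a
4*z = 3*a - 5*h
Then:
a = 15/11 - 16*z/33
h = 9/11 - 12*z/11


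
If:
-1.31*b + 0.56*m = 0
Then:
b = 0.427480916030534*m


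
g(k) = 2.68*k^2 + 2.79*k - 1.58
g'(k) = 5.36*k + 2.79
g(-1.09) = -1.44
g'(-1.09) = -3.05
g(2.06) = 15.54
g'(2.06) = 13.83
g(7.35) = 163.71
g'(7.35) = 42.19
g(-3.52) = 21.81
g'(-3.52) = -16.08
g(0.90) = 3.10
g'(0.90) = 7.61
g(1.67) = 10.55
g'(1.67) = 11.74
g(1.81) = 12.25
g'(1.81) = 12.49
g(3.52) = 41.45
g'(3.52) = 21.66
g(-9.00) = 190.39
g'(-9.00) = -45.45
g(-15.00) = 559.57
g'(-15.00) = -77.61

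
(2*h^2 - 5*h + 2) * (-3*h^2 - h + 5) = -6*h^4 + 13*h^3 + 9*h^2 - 27*h + 10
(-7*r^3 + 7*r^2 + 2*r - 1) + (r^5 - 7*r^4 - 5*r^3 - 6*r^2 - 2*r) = r^5 - 7*r^4 - 12*r^3 + r^2 - 1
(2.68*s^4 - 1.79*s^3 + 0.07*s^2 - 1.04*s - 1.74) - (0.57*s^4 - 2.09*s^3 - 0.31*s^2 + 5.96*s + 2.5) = 2.11*s^4 + 0.3*s^3 + 0.38*s^2 - 7.0*s - 4.24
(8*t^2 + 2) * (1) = 8*t^2 + 2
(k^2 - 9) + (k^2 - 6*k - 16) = 2*k^2 - 6*k - 25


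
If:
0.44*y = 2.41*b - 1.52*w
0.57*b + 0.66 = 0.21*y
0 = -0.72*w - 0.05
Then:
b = 1.05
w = -0.07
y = 5.99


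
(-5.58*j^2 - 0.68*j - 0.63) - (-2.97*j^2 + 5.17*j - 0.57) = -2.61*j^2 - 5.85*j - 0.0600000000000001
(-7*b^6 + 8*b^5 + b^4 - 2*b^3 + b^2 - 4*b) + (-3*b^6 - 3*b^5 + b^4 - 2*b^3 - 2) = -10*b^6 + 5*b^5 + 2*b^4 - 4*b^3 + b^2 - 4*b - 2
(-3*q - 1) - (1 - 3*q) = -2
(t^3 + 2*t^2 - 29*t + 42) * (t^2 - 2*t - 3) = t^5 - 36*t^3 + 94*t^2 + 3*t - 126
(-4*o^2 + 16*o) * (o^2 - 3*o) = -4*o^4 + 28*o^3 - 48*o^2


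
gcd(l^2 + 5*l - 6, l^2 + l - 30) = l + 6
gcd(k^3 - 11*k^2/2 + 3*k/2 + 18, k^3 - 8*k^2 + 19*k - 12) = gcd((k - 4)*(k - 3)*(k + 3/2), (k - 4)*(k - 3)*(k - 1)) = k^2 - 7*k + 12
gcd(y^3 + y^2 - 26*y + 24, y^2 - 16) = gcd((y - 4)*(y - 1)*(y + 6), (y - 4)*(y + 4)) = y - 4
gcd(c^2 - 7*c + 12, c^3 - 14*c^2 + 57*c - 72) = c - 3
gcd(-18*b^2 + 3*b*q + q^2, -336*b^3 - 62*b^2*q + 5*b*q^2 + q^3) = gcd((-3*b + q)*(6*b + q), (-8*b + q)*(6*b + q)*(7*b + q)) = 6*b + q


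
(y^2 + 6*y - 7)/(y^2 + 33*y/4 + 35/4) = 4*(y - 1)/(4*y + 5)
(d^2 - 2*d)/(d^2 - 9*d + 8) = d*(d - 2)/(d^2 - 9*d + 8)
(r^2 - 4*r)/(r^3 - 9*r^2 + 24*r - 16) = r/(r^2 - 5*r + 4)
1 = 1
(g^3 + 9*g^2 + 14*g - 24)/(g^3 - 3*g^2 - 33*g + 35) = (g^2 + 10*g + 24)/(g^2 - 2*g - 35)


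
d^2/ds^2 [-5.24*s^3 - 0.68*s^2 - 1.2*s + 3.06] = -31.44*s - 1.36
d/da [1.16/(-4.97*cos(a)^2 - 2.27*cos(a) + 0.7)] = -(11.5304*cos(a) + 2.6332)*sin(a)/(4.97*cos(a)^2 + 2.27*cos(a) - 0.7)^2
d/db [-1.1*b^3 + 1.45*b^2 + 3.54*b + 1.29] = -3.3*b^2 + 2.9*b + 3.54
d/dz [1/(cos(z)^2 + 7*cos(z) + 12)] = (2*cos(z) + 7)*sin(z)/(cos(z)^2 + 7*cos(z) + 12)^2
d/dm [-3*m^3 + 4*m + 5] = 4 - 9*m^2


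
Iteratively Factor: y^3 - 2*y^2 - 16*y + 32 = (y - 2)*(y^2 - 16) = (y - 2)*(y + 4)*(y - 4)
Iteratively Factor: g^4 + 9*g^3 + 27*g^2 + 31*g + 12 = (g + 4)*(g^3 + 5*g^2 + 7*g + 3) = (g + 1)*(g + 4)*(g^2 + 4*g + 3) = (g + 1)^2*(g + 4)*(g + 3)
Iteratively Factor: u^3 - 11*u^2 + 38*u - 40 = (u - 5)*(u^2 - 6*u + 8) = (u - 5)*(u - 4)*(u - 2)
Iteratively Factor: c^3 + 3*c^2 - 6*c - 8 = (c + 4)*(c^2 - c - 2) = (c + 1)*(c + 4)*(c - 2)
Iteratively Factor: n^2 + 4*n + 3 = (n + 3)*(n + 1)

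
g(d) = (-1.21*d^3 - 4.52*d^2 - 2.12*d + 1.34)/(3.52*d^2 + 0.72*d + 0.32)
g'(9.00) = -0.34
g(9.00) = -4.34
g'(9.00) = -0.34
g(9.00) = -4.34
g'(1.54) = -0.46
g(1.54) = -1.75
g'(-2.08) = -0.14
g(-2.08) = -0.21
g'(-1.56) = 0.11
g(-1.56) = -0.23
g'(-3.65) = -0.30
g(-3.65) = 0.17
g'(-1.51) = 0.15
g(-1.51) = -0.22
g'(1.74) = -0.42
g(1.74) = -1.83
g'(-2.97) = -0.26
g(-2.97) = -0.02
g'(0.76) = -1.36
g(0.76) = -1.18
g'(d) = (-7.04*d - 0.72)*(-1.21*d^3 - 4.52*d^2 - 2.12*d + 1.34)/(3.52*d^2 + 0.72*d + 0.32)^2 + (-3.63*d^2 - 9.04*d - 2.12)/(3.52*d^2 + 0.72*d + 0.32)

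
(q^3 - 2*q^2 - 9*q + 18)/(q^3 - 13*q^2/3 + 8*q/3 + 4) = 3*(q + 3)/(3*q + 2)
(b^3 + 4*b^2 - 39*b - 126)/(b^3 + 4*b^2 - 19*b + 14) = (b^2 - 3*b - 18)/(b^2 - 3*b + 2)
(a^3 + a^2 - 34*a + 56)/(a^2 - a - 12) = (a^2 + 5*a - 14)/(a + 3)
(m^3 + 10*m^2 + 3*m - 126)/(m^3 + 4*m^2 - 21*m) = (m + 6)/m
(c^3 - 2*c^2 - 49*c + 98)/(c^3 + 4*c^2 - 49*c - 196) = (c - 2)/(c + 4)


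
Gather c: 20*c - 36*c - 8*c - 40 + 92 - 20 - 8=24 - 24*c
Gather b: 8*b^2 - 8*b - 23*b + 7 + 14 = 8*b^2 - 31*b + 21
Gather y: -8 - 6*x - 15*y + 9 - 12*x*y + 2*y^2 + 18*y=-6*x + 2*y^2 + y*(3 - 12*x) + 1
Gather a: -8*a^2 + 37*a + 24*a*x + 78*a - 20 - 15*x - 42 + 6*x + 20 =-8*a^2 + a*(24*x + 115) - 9*x - 42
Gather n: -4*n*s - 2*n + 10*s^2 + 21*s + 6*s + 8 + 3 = n*(-4*s - 2) + 10*s^2 + 27*s + 11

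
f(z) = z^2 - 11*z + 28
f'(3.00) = -5.00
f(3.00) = 4.00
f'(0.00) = -11.00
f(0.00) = 28.00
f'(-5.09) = -21.18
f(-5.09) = 109.90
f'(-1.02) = -13.04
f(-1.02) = 40.26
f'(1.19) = -8.62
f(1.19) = 16.33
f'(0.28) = -10.44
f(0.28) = 25.00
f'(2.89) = -5.22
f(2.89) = 4.56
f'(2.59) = -5.82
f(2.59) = 6.22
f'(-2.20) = -15.40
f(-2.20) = 57.04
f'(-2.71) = -16.42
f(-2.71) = 65.15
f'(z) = 2*z - 11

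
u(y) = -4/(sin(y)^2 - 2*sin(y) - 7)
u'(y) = -4*(-2*sin(y)*cos(y) + 2*cos(y))/(sin(y)^2 - 2*sin(y) - 7)^2 = 8*(sin(y) - 1)*cos(y)/(2*sin(y) + cos(y)^2 + 6)^2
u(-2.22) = 0.84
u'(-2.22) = 0.38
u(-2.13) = 0.87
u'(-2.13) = 0.37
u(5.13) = 0.92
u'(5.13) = -0.33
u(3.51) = 0.65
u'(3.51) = 0.27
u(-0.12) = 0.59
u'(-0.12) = -0.20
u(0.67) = 0.51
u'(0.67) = -0.04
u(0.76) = 0.51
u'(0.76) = -0.03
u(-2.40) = 0.77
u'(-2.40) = 0.37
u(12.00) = 0.71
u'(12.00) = -0.33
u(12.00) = 0.71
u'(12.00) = -0.33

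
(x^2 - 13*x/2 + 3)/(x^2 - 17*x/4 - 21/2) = 2*(2*x - 1)/(4*x + 7)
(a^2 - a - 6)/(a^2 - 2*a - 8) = (a - 3)/(a - 4)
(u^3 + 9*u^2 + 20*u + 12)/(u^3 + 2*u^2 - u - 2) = (u + 6)/(u - 1)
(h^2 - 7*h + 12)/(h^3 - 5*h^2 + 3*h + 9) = (h - 4)/(h^2 - 2*h - 3)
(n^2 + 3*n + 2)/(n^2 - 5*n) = (n^2 + 3*n + 2)/(n*(n - 5))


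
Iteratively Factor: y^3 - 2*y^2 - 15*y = (y - 5)*(y^2 + 3*y) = (y - 5)*(y + 3)*(y)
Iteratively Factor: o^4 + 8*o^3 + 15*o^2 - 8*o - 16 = (o - 1)*(o^3 + 9*o^2 + 24*o + 16) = (o - 1)*(o + 4)*(o^2 + 5*o + 4) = (o - 1)*(o + 4)^2*(o + 1)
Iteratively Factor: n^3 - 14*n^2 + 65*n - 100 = (n - 5)*(n^2 - 9*n + 20) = (n - 5)*(n - 4)*(n - 5)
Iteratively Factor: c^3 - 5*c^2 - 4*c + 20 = (c - 5)*(c^2 - 4) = (c - 5)*(c - 2)*(c + 2)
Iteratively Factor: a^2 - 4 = (a + 2)*(a - 2)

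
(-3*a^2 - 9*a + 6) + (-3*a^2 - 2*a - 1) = -6*a^2 - 11*a + 5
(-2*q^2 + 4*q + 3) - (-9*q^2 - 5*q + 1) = 7*q^2 + 9*q + 2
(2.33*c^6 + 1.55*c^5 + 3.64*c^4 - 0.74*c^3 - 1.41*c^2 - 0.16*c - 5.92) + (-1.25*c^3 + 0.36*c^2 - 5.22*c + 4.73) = 2.33*c^6 + 1.55*c^5 + 3.64*c^4 - 1.99*c^3 - 1.05*c^2 - 5.38*c - 1.19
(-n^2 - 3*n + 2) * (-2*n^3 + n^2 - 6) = 2*n^5 + 5*n^4 - 7*n^3 + 8*n^2 + 18*n - 12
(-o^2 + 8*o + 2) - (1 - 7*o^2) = 6*o^2 + 8*o + 1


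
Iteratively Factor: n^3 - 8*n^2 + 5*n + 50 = (n - 5)*(n^2 - 3*n - 10) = (n - 5)*(n + 2)*(n - 5)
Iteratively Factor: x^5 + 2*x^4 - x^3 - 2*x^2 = (x + 1)*(x^4 + x^3 - 2*x^2) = x*(x + 1)*(x^3 + x^2 - 2*x) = x^2*(x + 1)*(x^2 + x - 2) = x^2*(x - 1)*(x + 1)*(x + 2)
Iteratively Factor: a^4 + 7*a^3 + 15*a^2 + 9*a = (a + 1)*(a^3 + 6*a^2 + 9*a) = (a + 1)*(a + 3)*(a^2 + 3*a) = a*(a + 1)*(a + 3)*(a + 3)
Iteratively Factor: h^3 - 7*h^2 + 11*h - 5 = (h - 1)*(h^2 - 6*h + 5) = (h - 1)^2*(h - 5)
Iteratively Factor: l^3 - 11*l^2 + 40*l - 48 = (l - 3)*(l^2 - 8*l + 16) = (l - 4)*(l - 3)*(l - 4)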